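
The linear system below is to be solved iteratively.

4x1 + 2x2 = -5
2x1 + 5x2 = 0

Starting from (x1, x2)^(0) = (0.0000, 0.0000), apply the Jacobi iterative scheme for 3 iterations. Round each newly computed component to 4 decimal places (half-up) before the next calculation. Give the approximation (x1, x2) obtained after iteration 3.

(-1.5000, 0.5000)

Iteration 1:
  x1 = (-5 - (2)·0.0000) / (4) = -1.2500
  x2 = (0 - (2)·0.0000) / (5) = 0.0000
Iteration 2:
  x1 = (-5 - (2)·0.0000) / (4) = -1.2500
  x2 = (0 - (2)·-1.2500) / (5) = 0.5000
Iteration 3:
  x1 = (-5 - (2)·0.5000) / (4) = -1.5000
  x2 = (0 - (2)·-1.2500) / (5) = 0.5000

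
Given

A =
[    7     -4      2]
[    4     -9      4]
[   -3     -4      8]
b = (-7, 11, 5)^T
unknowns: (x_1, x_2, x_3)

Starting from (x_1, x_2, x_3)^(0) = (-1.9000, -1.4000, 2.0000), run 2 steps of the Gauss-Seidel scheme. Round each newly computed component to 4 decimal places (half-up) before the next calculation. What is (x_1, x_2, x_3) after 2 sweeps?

Iteration 1:
  x_1 = (-7 - (-4)·-1.4000 - (2)·2.0000) / (7) = -2.3714
  x_2 = (11 - (4)·-2.3714 - (4)·2.0000) / (-9) = -1.3873
  x_3 = (5 - (-3)·-2.3714 - (-4)·-1.3873) / (8) = -0.9579
Iteration 2:
  x_1 = (-7 - (-4)·-1.3873 - (2)·-0.9579) / (7) = -1.5191
  x_2 = (11 - (4)·-1.5191 - (4)·-0.9579) / (-9) = -2.3231
  x_3 = (5 - (-3)·-1.5191 - (-4)·-2.3231) / (8) = -1.1062

(-1.5191, -2.3231, -1.1062)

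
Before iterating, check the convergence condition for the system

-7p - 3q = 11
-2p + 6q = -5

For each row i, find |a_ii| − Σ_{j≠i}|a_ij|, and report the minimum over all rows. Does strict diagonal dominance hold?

4

row 1: |-7| − (3) = 4
row 2: |6| − (2) = 4
minimum over rows = 4 → strictly diagonally dominant (convergence guaranteed)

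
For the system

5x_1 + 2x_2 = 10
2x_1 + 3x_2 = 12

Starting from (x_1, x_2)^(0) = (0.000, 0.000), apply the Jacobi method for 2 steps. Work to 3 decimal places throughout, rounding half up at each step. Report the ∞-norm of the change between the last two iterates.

Iteration 1:
  x_1 = (10 - (2)·0.000) / (5) = 2.000
  x_2 = (12 - (2)·0.000) / (3) = 4.000
Iteration 2:
  x_1 = (10 - (2)·4.000) / (5) = 0.400
  x_2 = (12 - (2)·2.000) / (3) = 2.667
Change: (-1.600, -1.333) → max |·| = 1.600

1.600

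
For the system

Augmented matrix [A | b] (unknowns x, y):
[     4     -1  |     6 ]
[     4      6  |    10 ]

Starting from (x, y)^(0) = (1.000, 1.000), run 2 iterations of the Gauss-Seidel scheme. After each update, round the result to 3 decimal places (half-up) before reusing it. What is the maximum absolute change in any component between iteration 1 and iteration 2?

0.125

Iteration 1:
  x = (6 - (-1)·1.000) / (4) = 1.750
  y = (10 - (4)·1.750) / (6) = 0.500
Iteration 2:
  x = (6 - (-1)·0.500) / (4) = 1.625
  y = (10 - (4)·1.625) / (6) = 0.583
Change: (-0.125, 0.083) → max |·| = 0.125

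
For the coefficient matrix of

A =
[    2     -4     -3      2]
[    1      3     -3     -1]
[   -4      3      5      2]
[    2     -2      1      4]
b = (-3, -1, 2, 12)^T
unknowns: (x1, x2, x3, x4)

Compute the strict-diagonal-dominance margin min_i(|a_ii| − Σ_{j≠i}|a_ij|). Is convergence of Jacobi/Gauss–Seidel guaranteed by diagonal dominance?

-7

row 1: |2| − (4+3+2) = -7
row 2: |3| − (1+3+1) = -2
row 3: |5| − (4+3+2) = -4
row 4: |4| − (2+2+1) = -1
minimum over rows = -7 → not strictly diagonally dominant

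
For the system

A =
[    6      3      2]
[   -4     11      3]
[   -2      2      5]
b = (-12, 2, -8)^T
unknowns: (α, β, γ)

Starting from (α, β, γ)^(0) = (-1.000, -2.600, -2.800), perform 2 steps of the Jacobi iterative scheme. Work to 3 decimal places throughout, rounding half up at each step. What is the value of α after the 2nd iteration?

-1.971

Iteration 1:
  α = (-12 - (3)·-2.600 - (2)·-2.800) / (6) = 0.233
  β = (2 - (-4)·-1.000 - (3)·-2.800) / (11) = 0.582
  γ = (-8 - (-2)·-1.000 - (2)·-2.600) / (5) = -0.960
Iteration 2:
  α = (-12 - (3)·0.582 - (2)·-0.960) / (6) = -1.971
  β = (2 - (-4)·0.233 - (3)·-0.960) / (11) = 0.528
  γ = (-8 - (-2)·0.233 - (2)·0.582) / (5) = -1.740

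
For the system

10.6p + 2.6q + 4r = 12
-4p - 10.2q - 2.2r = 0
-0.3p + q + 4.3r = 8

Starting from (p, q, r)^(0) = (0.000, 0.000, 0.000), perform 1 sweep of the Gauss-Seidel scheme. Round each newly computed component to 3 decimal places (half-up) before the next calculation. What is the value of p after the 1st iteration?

Iteration 1:
  p = (12 - (2.6)·0.000 - (4)·0.000) / (10.6) = 1.132
  q = (0 - (-4)·1.132 - (-2.2)·0.000) / (-10.2) = -0.444
  r = (8 - (-0.3)·1.132 - (1)·-0.444) / (4.3) = 2.043

1.132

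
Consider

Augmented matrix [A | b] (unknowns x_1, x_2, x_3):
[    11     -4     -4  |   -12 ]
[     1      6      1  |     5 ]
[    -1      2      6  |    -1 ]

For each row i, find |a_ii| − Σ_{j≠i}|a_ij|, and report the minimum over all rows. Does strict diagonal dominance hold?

row 1: |11| − (4+4) = 3
row 2: |6| − (1+1) = 4
row 3: |6| − (1+2) = 3
minimum over rows = 3 → strictly diagonally dominant (convergence guaranteed)

3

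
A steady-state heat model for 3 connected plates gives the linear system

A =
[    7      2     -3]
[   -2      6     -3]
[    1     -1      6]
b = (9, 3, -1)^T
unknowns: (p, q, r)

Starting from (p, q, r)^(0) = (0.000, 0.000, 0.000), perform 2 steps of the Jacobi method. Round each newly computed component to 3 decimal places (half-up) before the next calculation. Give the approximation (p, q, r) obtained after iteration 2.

Iteration 1:
  p = (9 - (2)·0.000 - (-3)·0.000) / (7) = 1.286
  q = (3 - (-2)·0.000 - (-3)·0.000) / (6) = 0.500
  r = (-1 - (1)·0.000 - (-1)·0.000) / (6) = -0.167
Iteration 2:
  p = (9 - (2)·0.500 - (-3)·-0.167) / (7) = 1.071
  q = (3 - (-2)·1.286 - (-3)·-0.167) / (6) = 0.845
  r = (-1 - (1)·1.286 - (-1)·0.500) / (6) = -0.298

(1.071, 0.845, -0.298)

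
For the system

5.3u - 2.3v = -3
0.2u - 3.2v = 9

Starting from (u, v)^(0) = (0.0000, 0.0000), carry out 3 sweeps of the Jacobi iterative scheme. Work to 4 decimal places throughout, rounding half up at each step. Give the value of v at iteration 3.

-2.9242

Iteration 1:
  u = (-3 - (-2.3)·0.0000) / (5.3) = -0.5660
  v = (9 - (0.2)·0.0000) / (-3.2) = -2.8125
Iteration 2:
  u = (-3 - (-2.3)·-2.8125) / (5.3) = -1.7866
  v = (9 - (0.2)·-0.5660) / (-3.2) = -2.8479
Iteration 3:
  u = (-3 - (-2.3)·-2.8479) / (5.3) = -1.8019
  v = (9 - (0.2)·-1.7866) / (-3.2) = -2.9242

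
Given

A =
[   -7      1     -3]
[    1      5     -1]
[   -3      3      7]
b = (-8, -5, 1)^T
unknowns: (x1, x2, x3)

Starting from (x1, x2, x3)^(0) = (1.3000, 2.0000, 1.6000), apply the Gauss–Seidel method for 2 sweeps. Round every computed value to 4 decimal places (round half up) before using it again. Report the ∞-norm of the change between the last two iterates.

Iteration 1:
  x1 = (-8 - (1)·2.0000 - (-3)·1.6000) / (-7) = 0.7429
  x2 = (-5 - (1)·0.7429 - (-1)·1.6000) / (5) = -0.8286
  x3 = (1 - (-3)·0.7429 - (3)·-0.8286) / (7) = 0.8164
Iteration 2:
  x1 = (-8 - (1)·-0.8286 - (-3)·0.8164) / (-7) = 0.6746
  x2 = (-5 - (1)·0.6746 - (-1)·0.8164) / (5) = -0.9716
  x3 = (1 - (-3)·0.6746 - (3)·-0.9716) / (7) = 0.8484
Change: (-0.0683, -0.1430, 0.0320) → max |·| = 0.1430

0.1430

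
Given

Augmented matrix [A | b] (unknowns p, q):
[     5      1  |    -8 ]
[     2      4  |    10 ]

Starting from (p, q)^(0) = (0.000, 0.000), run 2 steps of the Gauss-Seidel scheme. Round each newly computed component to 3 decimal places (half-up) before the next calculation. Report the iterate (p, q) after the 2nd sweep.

(-2.260, 3.630)

Iteration 1:
  p = (-8 - (1)·0.000) / (5) = -1.600
  q = (10 - (2)·-1.600) / (4) = 3.300
Iteration 2:
  p = (-8 - (1)·3.300) / (5) = -2.260
  q = (10 - (2)·-2.260) / (4) = 3.630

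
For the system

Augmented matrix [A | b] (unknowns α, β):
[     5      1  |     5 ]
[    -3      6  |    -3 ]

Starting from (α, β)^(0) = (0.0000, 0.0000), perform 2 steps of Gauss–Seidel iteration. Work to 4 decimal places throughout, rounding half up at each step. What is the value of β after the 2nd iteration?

Iteration 1:
  α = (5 - (1)·0.0000) / (5) = 1.0000
  β = (-3 - (-3)·1.0000) / (6) = 0.0000
Iteration 2:
  α = (5 - (1)·0.0000) / (5) = 1.0000
  β = (-3 - (-3)·1.0000) / (6) = 0.0000

0.0000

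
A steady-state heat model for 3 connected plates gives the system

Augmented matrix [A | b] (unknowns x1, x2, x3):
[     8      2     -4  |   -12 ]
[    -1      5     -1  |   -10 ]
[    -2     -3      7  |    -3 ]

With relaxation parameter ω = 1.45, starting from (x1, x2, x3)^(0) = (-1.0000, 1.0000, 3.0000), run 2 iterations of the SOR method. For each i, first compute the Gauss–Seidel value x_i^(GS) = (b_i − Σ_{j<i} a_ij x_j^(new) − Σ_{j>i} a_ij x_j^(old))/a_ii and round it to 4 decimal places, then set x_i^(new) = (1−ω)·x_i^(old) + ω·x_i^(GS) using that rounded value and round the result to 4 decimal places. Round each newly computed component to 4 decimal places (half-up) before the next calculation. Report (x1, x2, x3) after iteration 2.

(-3.8334, -3.9107, -3.0825)

Iteration 1:
  x1: GS value = (-12 - (2)·1.0000 - (-4)·3.0000) / (8) = -0.2500;  x1 ← (1−ω)·-1.0000 + ω·-0.2500 = 0.0875
  x2: GS value = (-10 - (-1)·0.0875 - (-1)·3.0000) / (5) = -1.3825;  x2 ← (1−ω)·1.0000 + ω·-1.3825 = -2.4546
  x3: GS value = (-3 - (-2)·0.0875 - (-3)·-2.4546) / (7) = -1.4555;  x3 ← (1−ω)·3.0000 + ω·-1.4555 = -3.4605
Iteration 2:
  x1: GS value = (-12 - (2)·-2.4546 - (-4)·-3.4605) / (8) = -2.6166;  x1 ← (1−ω)·0.0875 + ω·-2.6166 = -3.8334
  x2: GS value = (-10 - (-1)·-3.8334 - (-1)·-3.4605) / (5) = -3.4588;  x2 ← (1−ω)·-2.4546 + ω·-3.4588 = -3.9107
  x3: GS value = (-3 - (-2)·-3.8334 - (-3)·-3.9107) / (7) = -3.1998;  x3 ← (1−ω)·-3.4605 + ω·-3.1998 = -3.0825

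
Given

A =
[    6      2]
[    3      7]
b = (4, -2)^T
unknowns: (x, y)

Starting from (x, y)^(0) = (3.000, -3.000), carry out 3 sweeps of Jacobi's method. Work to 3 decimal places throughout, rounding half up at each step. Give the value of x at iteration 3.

1.000

Iteration 1:
  x = (4 - (2)·-3.000) / (6) = 1.667
  y = (-2 - (3)·3.000) / (7) = -1.571
Iteration 2:
  x = (4 - (2)·-1.571) / (6) = 1.190
  y = (-2 - (3)·1.667) / (7) = -1.000
Iteration 3:
  x = (4 - (2)·-1.000) / (6) = 1.000
  y = (-2 - (3)·1.190) / (7) = -0.796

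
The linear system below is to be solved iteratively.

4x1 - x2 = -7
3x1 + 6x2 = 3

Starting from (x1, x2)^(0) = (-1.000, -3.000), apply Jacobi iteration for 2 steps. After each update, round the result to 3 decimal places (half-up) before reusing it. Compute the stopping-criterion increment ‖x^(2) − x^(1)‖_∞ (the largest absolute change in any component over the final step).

1.000

Iteration 1:
  x1 = (-7 - (-1)·-3.000) / (4) = -2.500
  x2 = (3 - (3)·-1.000) / (6) = 1.000
Iteration 2:
  x1 = (-7 - (-1)·1.000) / (4) = -1.500
  x2 = (3 - (3)·-2.500) / (6) = 1.750
Change: (1.000, 0.750) → max |·| = 1.000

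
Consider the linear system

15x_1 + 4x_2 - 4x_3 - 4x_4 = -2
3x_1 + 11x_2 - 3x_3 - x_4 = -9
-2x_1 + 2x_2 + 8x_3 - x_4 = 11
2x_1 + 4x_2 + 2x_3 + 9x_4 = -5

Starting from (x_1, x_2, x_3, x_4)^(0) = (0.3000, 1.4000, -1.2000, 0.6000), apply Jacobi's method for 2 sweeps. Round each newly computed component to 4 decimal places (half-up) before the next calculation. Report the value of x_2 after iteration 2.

-0.4048

Iteration 1:
  x_1 = (-2 - (4)·1.4000 - (-4)·-1.2000 - (-4)·0.6000) / (15) = -0.6667
  x_2 = (-9 - (3)·0.3000 - (-3)·-1.2000 - (-1)·0.6000) / (11) = -1.1727
  x_3 = (11 - (-2)·0.3000 - (2)·1.4000 - (-1)·0.6000) / (8) = 1.1750
  x_4 = (-5 - (2)·0.3000 - (4)·1.4000 - (2)·-1.2000) / (9) = -0.9778
Iteration 2:
  x_1 = (-2 - (4)·-1.1727 - (-4)·1.1750 - (-4)·-0.9778) / (15) = 0.2320
  x_2 = (-9 - (3)·-0.6667 - (-3)·1.1750 - (-1)·-0.9778) / (11) = -0.4048
  x_3 = (11 - (-2)·-0.6667 - (2)·-1.1727 - (-1)·-0.9778) / (8) = 1.3793
  x_4 = (-5 - (2)·-0.6667 - (4)·-1.1727 - (2)·1.1750) / (9) = -0.1473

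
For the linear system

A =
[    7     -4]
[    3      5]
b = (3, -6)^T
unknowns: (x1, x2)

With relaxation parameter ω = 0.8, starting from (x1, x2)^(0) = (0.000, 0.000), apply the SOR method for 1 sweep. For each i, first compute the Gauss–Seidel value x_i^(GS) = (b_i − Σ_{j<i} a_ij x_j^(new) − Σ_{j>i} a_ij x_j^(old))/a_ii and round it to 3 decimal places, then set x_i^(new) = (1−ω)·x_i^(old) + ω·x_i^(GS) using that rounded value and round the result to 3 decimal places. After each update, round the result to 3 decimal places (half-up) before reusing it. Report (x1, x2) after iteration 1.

(0.343, -1.125)

Iteration 1:
  x1: GS value = (3 - (-4)·0.000) / (7) = 0.429;  x1 ← (1−ω)·0.000 + ω·0.429 = 0.343
  x2: GS value = (-6 - (3)·0.343) / (5) = -1.406;  x2 ← (1−ω)·0.000 + ω·-1.406 = -1.125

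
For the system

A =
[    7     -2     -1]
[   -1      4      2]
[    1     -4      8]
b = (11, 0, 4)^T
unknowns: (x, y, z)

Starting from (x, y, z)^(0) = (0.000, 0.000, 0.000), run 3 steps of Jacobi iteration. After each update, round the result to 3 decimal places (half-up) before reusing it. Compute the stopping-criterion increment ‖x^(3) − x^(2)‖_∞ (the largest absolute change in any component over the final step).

0.116

Iteration 1:
  x = (11 - (-2)·0.000 - (-1)·0.000) / (7) = 1.571
  y = (0 - (-1)·0.000 - (2)·0.000) / (4) = 0.000
  z = (4 - (1)·0.000 - (-4)·0.000) / (8) = 0.500
Iteration 2:
  x = (11 - (-2)·0.000 - (-1)·0.500) / (7) = 1.643
  y = (0 - (-1)·1.571 - (2)·0.500) / (4) = 0.143
  z = (4 - (1)·1.571 - (-4)·0.000) / (8) = 0.304
Iteration 3:
  x = (11 - (-2)·0.143 - (-1)·0.304) / (7) = 1.656
  y = (0 - (-1)·1.643 - (2)·0.304) / (4) = 0.259
  z = (4 - (1)·1.643 - (-4)·0.143) / (8) = 0.366
Change: (0.013, 0.116, 0.062) → max |·| = 0.116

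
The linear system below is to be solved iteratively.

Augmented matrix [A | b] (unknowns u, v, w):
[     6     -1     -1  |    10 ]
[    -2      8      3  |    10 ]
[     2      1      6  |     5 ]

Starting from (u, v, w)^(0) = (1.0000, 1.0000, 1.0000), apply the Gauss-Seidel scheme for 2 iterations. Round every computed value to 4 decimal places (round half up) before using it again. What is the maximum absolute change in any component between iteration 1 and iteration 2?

0.3698

Iteration 1:
  u = (10 - (-1)·1.0000 - (-1)·1.0000) / (6) = 2.0000
  v = (10 - (-2)·2.0000 - (3)·1.0000) / (8) = 1.3750
  w = (5 - (2)·2.0000 - (1)·1.3750) / (6) = -0.0625
Iteration 2:
  u = (10 - (-1)·1.3750 - (-1)·-0.0625) / (6) = 1.8854
  v = (10 - (-2)·1.8854 - (3)·-0.0625) / (8) = 1.7448
  w = (5 - (2)·1.8854 - (1)·1.7448) / (6) = -0.0859
Change: (-0.1146, 0.3698, -0.0234) → max |·| = 0.3698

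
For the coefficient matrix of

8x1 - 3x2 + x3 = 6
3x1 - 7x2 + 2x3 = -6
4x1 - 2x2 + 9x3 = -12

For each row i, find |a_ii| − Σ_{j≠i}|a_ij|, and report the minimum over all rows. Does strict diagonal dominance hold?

2

row 1: |8| − (3+1) = 4
row 2: |-7| − (3+2) = 2
row 3: |9| − (4+2) = 3
minimum over rows = 2 → strictly diagonally dominant (convergence guaranteed)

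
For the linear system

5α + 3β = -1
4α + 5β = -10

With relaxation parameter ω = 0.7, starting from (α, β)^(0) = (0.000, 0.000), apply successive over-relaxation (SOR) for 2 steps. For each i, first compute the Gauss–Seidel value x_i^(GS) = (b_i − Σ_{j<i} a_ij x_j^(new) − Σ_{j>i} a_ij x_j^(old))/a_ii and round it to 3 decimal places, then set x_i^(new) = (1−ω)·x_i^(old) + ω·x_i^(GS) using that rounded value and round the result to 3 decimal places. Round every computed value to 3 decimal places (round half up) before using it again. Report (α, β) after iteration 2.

Iteration 1:
  α: GS value = (-1 - (3)·0.000) / (5) = -0.200;  α ← (1−ω)·0.000 + ω·-0.200 = -0.140
  β: GS value = (-10 - (4)·-0.140) / (5) = -1.888;  β ← (1−ω)·0.000 + ω·-1.888 = -1.322
Iteration 2:
  α: GS value = (-1 - (3)·-1.322) / (5) = 0.593;  α ← (1−ω)·-0.140 + ω·0.593 = 0.373
  β: GS value = (-10 - (4)·0.373) / (5) = -2.298;  β ← (1−ω)·-1.322 + ω·-2.298 = -2.005

(0.373, -2.005)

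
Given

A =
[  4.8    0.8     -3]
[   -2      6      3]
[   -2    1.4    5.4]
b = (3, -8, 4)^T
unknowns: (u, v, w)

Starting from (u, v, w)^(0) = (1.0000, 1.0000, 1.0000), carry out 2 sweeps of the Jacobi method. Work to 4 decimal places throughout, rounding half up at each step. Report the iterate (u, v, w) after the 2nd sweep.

Iteration 1:
  u = (3 - (0.8)·1.0000 - (-3)·1.0000) / (4.8) = 1.0833
  v = (-8 - (-2)·1.0000 - (3)·1.0000) / (6) = -1.5000
  w = (4 - (-2)·1.0000 - (1.4)·1.0000) / (5.4) = 0.8519
Iteration 2:
  u = (3 - (0.8)·-1.5000 - (-3)·0.8519) / (4.8) = 1.4074
  v = (-8 - (-2)·1.0833 - (3)·0.8519) / (6) = -1.3982
  w = (4 - (-2)·1.0833 - (1.4)·-1.5000) / (5.4) = 1.5309

(1.4074, -1.3982, 1.5309)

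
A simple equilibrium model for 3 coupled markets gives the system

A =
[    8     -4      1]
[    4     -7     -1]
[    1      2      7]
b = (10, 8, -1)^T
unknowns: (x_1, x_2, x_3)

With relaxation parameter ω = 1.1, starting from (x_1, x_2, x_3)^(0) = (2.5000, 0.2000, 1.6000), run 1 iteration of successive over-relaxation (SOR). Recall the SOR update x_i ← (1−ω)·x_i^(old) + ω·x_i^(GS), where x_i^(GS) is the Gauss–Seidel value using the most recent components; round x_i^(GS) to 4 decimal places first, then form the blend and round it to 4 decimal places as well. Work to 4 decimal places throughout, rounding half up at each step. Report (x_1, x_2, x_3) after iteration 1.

(1.0150, -0.8905, -0.1967)

Iteration 1:
  x_1: GS value = (10 - (-4)·0.2000 - (1)·1.6000) / (8) = 1.1500;  x_1 ← (1−ω)·2.5000 + ω·1.1500 = 1.0150
  x_2: GS value = (8 - (4)·1.0150 - (-1)·1.6000) / (-7) = -0.7914;  x_2 ← (1−ω)·0.2000 + ω·-0.7914 = -0.8905
  x_3: GS value = (-1 - (1)·1.0150 - (2)·-0.8905) / (7) = -0.0334;  x_3 ← (1−ω)·1.6000 + ω·-0.0334 = -0.1967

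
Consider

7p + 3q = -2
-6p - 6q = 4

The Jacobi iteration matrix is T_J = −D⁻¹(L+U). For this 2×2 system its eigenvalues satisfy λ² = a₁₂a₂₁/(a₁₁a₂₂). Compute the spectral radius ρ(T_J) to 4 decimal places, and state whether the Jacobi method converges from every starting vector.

a₁₂a₂₁/(a₁₁a₂₂) = (3)·(-6) / ((7)·(-6)) = 0.428571
ρ = √|0.428571| = √0.428571 = 0.6547
ρ < 1, so Jacobi converges

0.6547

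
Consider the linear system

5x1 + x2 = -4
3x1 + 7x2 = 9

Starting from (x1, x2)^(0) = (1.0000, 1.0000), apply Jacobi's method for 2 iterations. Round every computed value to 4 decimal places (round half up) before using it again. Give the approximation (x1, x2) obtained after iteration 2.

(-0.9714, 1.7143)

Iteration 1:
  x1 = (-4 - (1)·1.0000) / (5) = -1.0000
  x2 = (9 - (3)·1.0000) / (7) = 0.8571
Iteration 2:
  x1 = (-4 - (1)·0.8571) / (5) = -0.9714
  x2 = (9 - (3)·-1.0000) / (7) = 1.7143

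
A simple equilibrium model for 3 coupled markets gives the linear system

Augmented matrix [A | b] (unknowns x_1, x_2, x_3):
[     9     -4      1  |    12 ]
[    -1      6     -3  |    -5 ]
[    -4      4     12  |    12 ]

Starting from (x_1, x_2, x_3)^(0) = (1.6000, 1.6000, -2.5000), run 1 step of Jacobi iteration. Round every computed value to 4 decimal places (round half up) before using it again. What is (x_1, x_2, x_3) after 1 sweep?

Iteration 1:
  x_1 = (12 - (-4)·1.6000 - (1)·-2.5000) / (9) = 2.3222
  x_2 = (-5 - (-1)·1.6000 - (-3)·-2.5000) / (6) = -1.8167
  x_3 = (12 - (-4)·1.6000 - (4)·1.6000) / (12) = 1.0000

(2.3222, -1.8167, 1.0000)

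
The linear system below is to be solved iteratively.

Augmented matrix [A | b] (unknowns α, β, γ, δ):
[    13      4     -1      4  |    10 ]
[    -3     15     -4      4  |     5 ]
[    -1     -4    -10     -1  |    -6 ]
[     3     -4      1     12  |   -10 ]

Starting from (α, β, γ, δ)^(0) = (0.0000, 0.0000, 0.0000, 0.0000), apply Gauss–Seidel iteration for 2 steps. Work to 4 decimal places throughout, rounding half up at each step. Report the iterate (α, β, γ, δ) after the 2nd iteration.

(0.9186, 0.8421, 0.2604, -0.8040)

Iteration 1:
  α = (10 - (4)·0.0000 - (-1)·0.0000 - (4)·0.0000) / (13) = 0.7692
  β = (5 - (-3)·0.7692 - (-4)·0.0000 - (4)·0.0000) / (15) = 0.4872
  γ = (-6 - (-1)·0.7692 - (-4)·0.4872 - (-1)·0.0000) / (-10) = 0.3282
  δ = (-10 - (3)·0.7692 - (-4)·0.4872 - (1)·0.3282) / (12) = -0.8906
Iteration 2:
  α = (10 - (4)·0.4872 - (-1)·0.3282 - (4)·-0.8906) / (13) = 0.9186
  β = (5 - (-3)·0.9186 - (-4)·0.3282 - (4)·-0.8906) / (15) = 0.8421
  γ = (-6 - (-1)·0.9186 - (-4)·0.8421 - (-1)·-0.8906) / (-10) = 0.2604
  δ = (-10 - (3)·0.9186 - (-4)·0.8421 - (1)·0.2604) / (12) = -0.8040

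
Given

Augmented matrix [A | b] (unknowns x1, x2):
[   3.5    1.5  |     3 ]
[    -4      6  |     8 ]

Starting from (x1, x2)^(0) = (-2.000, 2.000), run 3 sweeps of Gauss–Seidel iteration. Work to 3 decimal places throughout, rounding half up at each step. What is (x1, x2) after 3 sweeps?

Iteration 1:
  x1 = (3 - (1.5)·2.000) / (3.5) = 0.000
  x2 = (8 - (-4)·0.000) / (6) = 1.333
Iteration 2:
  x1 = (3 - (1.5)·1.333) / (3.5) = 0.286
  x2 = (8 - (-4)·0.286) / (6) = 1.524
Iteration 3:
  x1 = (3 - (1.5)·1.524) / (3.5) = 0.204
  x2 = (8 - (-4)·0.204) / (6) = 1.469

(0.204, 1.469)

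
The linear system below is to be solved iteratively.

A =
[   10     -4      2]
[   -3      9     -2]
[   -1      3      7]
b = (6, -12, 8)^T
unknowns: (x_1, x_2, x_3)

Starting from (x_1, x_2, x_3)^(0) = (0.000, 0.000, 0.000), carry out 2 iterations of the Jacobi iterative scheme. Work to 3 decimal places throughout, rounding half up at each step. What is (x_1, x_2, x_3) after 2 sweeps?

Iteration 1:
  x_1 = (6 - (-4)·0.000 - (2)·0.000) / (10) = 0.600
  x_2 = (-12 - (-3)·0.000 - (-2)·0.000) / (9) = -1.333
  x_3 = (8 - (-1)·0.000 - (3)·0.000) / (7) = 1.143
Iteration 2:
  x_1 = (6 - (-4)·-1.333 - (2)·1.143) / (10) = -0.162
  x_2 = (-12 - (-3)·0.600 - (-2)·1.143) / (9) = -0.879
  x_3 = (8 - (-1)·0.600 - (3)·-1.333) / (7) = 1.800

(-0.162, -0.879, 1.800)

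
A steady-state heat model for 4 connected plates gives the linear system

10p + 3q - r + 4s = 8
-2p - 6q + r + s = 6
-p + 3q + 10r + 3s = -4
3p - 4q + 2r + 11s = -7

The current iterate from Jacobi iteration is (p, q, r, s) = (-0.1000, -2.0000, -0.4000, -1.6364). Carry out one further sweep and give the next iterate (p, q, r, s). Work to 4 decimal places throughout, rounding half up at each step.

(2.0146, -1.3061, 0.6809, -1.2636)

One sweep:
  p = (8 - (3)·-2.0000 - (-1)·-0.4000 - (4)·-1.6364) / (10) = 2.0146
  q = (6 - (-2)·-0.1000 - (1)·-0.4000 - (1)·-1.6364) / (-6) = -1.3061
  r = (-4 - (-1)·-0.1000 - (3)·-2.0000 - (3)·-1.6364) / (10) = 0.6809
  s = (-7 - (3)·-0.1000 - (-4)·-2.0000 - (2)·-0.4000) / (11) = -1.2636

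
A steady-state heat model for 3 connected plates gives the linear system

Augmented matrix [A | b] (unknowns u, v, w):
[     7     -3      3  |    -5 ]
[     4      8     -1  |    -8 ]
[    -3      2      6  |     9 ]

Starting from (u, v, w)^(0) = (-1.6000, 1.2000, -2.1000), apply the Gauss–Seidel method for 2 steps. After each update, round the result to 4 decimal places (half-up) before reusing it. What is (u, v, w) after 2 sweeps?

Iteration 1:
  u = (-5 - (-3)·1.2000 - (3)·-2.1000) / (7) = 0.7000
  v = (-8 - (4)·0.7000 - (-1)·-2.1000) / (8) = -1.6125
  w = (9 - (-3)·0.7000 - (2)·-1.6125) / (6) = 2.3875
Iteration 2:
  u = (-5 - (-3)·-1.6125 - (3)·2.3875) / (7) = -2.4286
  v = (-8 - (4)·-2.4286 - (-1)·2.3875) / (8) = 0.5127
  w = (9 - (-3)·-2.4286 - (2)·0.5127) / (6) = 0.1148

(-2.4286, 0.5127, 0.1148)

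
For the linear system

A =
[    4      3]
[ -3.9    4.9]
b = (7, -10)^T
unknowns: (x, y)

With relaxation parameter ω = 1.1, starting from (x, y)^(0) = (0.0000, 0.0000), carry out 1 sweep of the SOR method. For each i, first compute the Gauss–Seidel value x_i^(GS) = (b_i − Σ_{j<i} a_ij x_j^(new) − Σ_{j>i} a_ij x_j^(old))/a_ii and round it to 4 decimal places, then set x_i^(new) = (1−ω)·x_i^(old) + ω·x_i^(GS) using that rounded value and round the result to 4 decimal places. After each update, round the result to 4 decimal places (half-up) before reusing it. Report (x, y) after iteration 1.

(1.9250, -0.5596)

Iteration 1:
  x: GS value = (7 - (3)·0.0000) / (4) = 1.7500;  x ← (1−ω)·0.0000 + ω·1.7500 = 1.9250
  y: GS value = (-10 - (-3.9)·1.9250) / (4.9) = -0.5087;  y ← (1−ω)·0.0000 + ω·-0.5087 = -0.5596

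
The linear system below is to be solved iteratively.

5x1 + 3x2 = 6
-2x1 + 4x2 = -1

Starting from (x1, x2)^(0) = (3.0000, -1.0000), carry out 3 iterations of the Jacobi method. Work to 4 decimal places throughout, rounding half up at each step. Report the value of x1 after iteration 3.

Iteration 1:
  x1 = (6 - (3)·-1.0000) / (5) = 1.8000
  x2 = (-1 - (-2)·3.0000) / (4) = 1.2500
Iteration 2:
  x1 = (6 - (3)·1.2500) / (5) = 0.4500
  x2 = (-1 - (-2)·1.8000) / (4) = 0.6500
Iteration 3:
  x1 = (6 - (3)·0.6500) / (5) = 0.8100
  x2 = (-1 - (-2)·0.4500) / (4) = -0.0250

0.8100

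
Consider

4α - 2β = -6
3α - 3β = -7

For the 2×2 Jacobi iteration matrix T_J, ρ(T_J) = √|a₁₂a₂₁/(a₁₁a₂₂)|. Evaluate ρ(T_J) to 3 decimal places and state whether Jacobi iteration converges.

0.707

a₁₂a₂₁/(a₁₁a₂₂) = (-2)·(3) / ((4)·(-3)) = 0.500000
ρ = √|0.500000| = √0.500000 = 0.707
ρ < 1, so Jacobi converges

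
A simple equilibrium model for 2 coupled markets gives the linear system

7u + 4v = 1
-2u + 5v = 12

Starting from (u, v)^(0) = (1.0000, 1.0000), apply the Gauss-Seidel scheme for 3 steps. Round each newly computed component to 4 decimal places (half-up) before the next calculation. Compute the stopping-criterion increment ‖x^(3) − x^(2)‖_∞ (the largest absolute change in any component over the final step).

Iteration 1:
  u = (1 - (4)·1.0000) / (7) = -0.4286
  v = (12 - (-2)·-0.4286) / (5) = 2.2286
Iteration 2:
  u = (1 - (4)·2.2286) / (7) = -1.1306
  v = (12 - (-2)·-1.1306) / (5) = 1.9478
Iteration 3:
  u = (1 - (4)·1.9478) / (7) = -0.9702
  v = (12 - (-2)·-0.9702) / (5) = 2.0119
Change: (0.1604, 0.0641) → max |·| = 0.1604

0.1604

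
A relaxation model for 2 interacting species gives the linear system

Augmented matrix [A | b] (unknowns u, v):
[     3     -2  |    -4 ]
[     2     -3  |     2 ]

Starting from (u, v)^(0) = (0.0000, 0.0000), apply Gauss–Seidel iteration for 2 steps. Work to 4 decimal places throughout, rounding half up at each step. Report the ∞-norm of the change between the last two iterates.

1.0370

Iteration 1:
  u = (-4 - (-2)·0.0000) / (3) = -1.3333
  v = (2 - (2)·-1.3333) / (-3) = -1.5555
Iteration 2:
  u = (-4 - (-2)·-1.5555) / (3) = -2.3703
  v = (2 - (2)·-2.3703) / (-3) = -2.2469
Change: (-1.0370, -0.6914) → max |·| = 1.0370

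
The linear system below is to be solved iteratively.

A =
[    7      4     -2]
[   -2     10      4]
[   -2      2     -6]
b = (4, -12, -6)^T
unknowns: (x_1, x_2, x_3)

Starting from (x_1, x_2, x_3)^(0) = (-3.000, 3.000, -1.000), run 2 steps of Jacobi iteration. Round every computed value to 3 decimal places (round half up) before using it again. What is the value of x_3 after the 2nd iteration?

1.010

Iteration 1:
  x_1 = (4 - (4)·3.000 - (-2)·-1.000) / (7) = -1.429
  x_2 = (-12 - (-2)·-3.000 - (4)·-1.000) / (10) = -1.400
  x_3 = (-6 - (-2)·-3.000 - (2)·3.000) / (-6) = 3.000
Iteration 2:
  x_1 = (4 - (4)·-1.400 - (-2)·3.000) / (7) = 2.229
  x_2 = (-12 - (-2)·-1.429 - (4)·3.000) / (10) = -2.686
  x_3 = (-6 - (-2)·-1.429 - (2)·-1.400) / (-6) = 1.010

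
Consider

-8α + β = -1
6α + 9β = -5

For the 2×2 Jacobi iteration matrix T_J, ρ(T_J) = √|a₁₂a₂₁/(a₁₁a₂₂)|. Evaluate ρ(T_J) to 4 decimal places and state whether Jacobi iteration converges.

a₁₂a₂₁/(a₁₁a₂₂) = (1)·(6) / ((-8)·(9)) = -0.083333
ρ = √|-0.083333| = √0.083333 = 0.2887
ρ < 1, so Jacobi converges

0.2887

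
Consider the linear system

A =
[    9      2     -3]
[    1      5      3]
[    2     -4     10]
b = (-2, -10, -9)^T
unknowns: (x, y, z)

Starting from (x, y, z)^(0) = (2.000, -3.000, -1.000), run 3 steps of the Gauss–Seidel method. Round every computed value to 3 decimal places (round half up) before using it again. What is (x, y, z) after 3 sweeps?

(-0.404, -1.182, -1.292)

Iteration 1:
  x = (-2 - (2)·-3.000 - (-3)·-1.000) / (9) = 0.111
  y = (-10 - (1)·0.111 - (3)·-1.000) / (5) = -1.422
  z = (-9 - (2)·0.111 - (-4)·-1.422) / (10) = -1.491
Iteration 2:
  x = (-2 - (2)·-1.422 - (-3)·-1.491) / (9) = -0.403
  y = (-10 - (1)·-0.403 - (3)·-1.491) / (5) = -1.025
  z = (-9 - (2)·-0.403 - (-4)·-1.025) / (10) = -1.229
Iteration 3:
  x = (-2 - (2)·-1.025 - (-3)·-1.229) / (9) = -0.404
  y = (-10 - (1)·-0.404 - (3)·-1.229) / (5) = -1.182
  z = (-9 - (2)·-0.404 - (-4)·-1.182) / (10) = -1.292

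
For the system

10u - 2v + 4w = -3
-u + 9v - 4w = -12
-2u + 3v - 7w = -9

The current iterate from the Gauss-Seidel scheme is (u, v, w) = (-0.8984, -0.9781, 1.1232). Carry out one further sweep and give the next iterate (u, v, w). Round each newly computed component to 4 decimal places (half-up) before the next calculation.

(-0.9449, -0.9391, 1.1532)

One sweep:
  u = (-3 - (-2)·-0.9781 - (4)·1.1232) / (10) = -0.9449
  v = (-12 - (-1)·-0.9449 - (-4)·1.1232) / (9) = -0.9391
  w = (-9 - (-2)·-0.9449 - (3)·-0.9391) / (-7) = 1.1532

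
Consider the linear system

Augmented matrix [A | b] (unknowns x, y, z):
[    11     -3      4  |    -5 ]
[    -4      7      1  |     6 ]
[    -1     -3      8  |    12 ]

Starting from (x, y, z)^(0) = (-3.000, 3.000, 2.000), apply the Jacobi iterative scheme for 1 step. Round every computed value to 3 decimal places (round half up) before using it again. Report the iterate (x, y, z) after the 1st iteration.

Iteration 1:
  x = (-5 - (-3)·3.000 - (4)·2.000) / (11) = -0.364
  y = (6 - (-4)·-3.000 - (1)·2.000) / (7) = -1.143
  z = (12 - (-1)·-3.000 - (-3)·3.000) / (8) = 2.250

(-0.364, -1.143, 2.250)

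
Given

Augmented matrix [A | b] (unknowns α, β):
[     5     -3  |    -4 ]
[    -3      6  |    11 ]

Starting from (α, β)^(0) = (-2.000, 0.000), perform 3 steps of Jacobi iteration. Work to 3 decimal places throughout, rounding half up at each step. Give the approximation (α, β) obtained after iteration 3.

Iteration 1:
  α = (-4 - (-3)·0.000) / (5) = -0.800
  β = (11 - (-3)·-2.000) / (6) = 0.833
Iteration 2:
  α = (-4 - (-3)·0.833) / (5) = -0.300
  β = (11 - (-3)·-0.800) / (6) = 1.433
Iteration 3:
  α = (-4 - (-3)·1.433) / (5) = 0.060
  β = (11 - (-3)·-0.300) / (6) = 1.683

(0.060, 1.683)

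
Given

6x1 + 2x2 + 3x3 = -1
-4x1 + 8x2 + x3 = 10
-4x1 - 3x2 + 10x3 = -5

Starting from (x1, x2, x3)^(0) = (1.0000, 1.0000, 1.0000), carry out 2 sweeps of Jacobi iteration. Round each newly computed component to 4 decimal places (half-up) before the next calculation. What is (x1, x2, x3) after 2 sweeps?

Iteration 1:
  x1 = (-1 - (2)·1.0000 - (3)·1.0000) / (6) = -1.0000
  x2 = (10 - (-4)·1.0000 - (1)·1.0000) / (8) = 1.6250
  x3 = (-5 - (-4)·1.0000 - (-3)·1.0000) / (10) = 0.2000
Iteration 2:
  x1 = (-1 - (2)·1.6250 - (3)·0.2000) / (6) = -0.8083
  x2 = (10 - (-4)·-1.0000 - (1)·0.2000) / (8) = 0.7250
  x3 = (-5 - (-4)·-1.0000 - (-3)·1.6250) / (10) = -0.4125

(-0.8083, 0.7250, -0.4125)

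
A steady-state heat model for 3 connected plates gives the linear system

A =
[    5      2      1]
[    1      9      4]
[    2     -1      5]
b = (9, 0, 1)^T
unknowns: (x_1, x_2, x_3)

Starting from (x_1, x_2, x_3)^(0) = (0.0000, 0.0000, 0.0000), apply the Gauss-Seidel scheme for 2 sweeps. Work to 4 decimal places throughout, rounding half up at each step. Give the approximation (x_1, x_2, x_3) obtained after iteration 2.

Iteration 1:
  x_1 = (9 - (2)·0.0000 - (1)·0.0000) / (5) = 1.8000
  x_2 = (0 - (1)·1.8000 - (4)·0.0000) / (9) = -0.2000
  x_3 = (1 - (2)·1.8000 - (-1)·-0.2000) / (5) = -0.5600
Iteration 2:
  x_1 = (9 - (2)·-0.2000 - (1)·-0.5600) / (5) = 1.9920
  x_2 = (0 - (1)·1.9920 - (4)·-0.5600) / (9) = 0.0276
  x_3 = (1 - (2)·1.9920 - (-1)·0.0276) / (5) = -0.5913

(1.9920, 0.0276, -0.5913)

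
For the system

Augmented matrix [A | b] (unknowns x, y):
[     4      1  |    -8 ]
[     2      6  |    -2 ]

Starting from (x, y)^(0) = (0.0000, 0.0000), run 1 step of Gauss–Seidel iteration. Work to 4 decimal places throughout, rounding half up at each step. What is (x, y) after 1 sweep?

Iteration 1:
  x = (-8 - (1)·0.0000) / (4) = -2.0000
  y = (-2 - (2)·-2.0000) / (6) = 0.3333

(-2.0000, 0.3333)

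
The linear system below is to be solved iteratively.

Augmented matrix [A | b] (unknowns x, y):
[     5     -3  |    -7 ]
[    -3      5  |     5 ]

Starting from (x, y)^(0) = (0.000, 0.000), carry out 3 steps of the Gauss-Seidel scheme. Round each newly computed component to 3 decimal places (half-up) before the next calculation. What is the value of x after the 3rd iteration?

-1.269

Iteration 1:
  x = (-7 - (-3)·0.000) / (5) = -1.400
  y = (5 - (-3)·-1.400) / (5) = 0.160
Iteration 2:
  x = (-7 - (-3)·0.160) / (5) = -1.304
  y = (5 - (-3)·-1.304) / (5) = 0.218
Iteration 3:
  x = (-7 - (-3)·0.218) / (5) = -1.269
  y = (5 - (-3)·-1.269) / (5) = 0.239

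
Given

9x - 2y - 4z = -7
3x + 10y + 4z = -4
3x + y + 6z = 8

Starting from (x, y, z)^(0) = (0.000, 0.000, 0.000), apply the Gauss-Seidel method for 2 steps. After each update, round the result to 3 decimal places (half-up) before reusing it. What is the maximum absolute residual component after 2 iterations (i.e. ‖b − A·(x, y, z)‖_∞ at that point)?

2.713

Iteration 1:
  x = (-7 - (-2)·0.000 - (-4)·0.000) / (9) = -0.778
  y = (-4 - (3)·-0.778 - (4)·0.000) / (10) = -0.167
  z = (8 - (3)·-0.778 - (1)·-0.167) / (6) = 1.750
Iteration 2:
  x = (-7 - (-2)·-0.167 - (-4)·1.750) / (9) = -0.037
  y = (-4 - (3)·-0.037 - (4)·1.750) / (10) = -1.089
  z = (8 - (3)·-0.037 - (1)·-1.089) / (6) = 1.533
Residual b − A·x = (-2.713, 0.869, 0.002); ∞-norm = 2.713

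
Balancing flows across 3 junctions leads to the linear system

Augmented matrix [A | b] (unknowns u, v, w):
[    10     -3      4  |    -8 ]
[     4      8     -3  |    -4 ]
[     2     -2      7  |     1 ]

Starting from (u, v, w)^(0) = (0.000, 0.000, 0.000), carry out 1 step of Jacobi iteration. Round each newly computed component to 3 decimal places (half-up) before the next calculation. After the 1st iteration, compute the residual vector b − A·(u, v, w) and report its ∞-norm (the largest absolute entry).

Iteration 1:
  u = (-8 - (-3)·0.000 - (4)·0.000) / (10) = -0.800
  v = (-4 - (4)·0.000 - (-3)·0.000) / (8) = -0.500
  w = (1 - (2)·0.000 - (-2)·0.000) / (7) = 0.143
Residual b − A·x = (-2.072, 3.629, 0.599); ∞-norm = 3.629

3.629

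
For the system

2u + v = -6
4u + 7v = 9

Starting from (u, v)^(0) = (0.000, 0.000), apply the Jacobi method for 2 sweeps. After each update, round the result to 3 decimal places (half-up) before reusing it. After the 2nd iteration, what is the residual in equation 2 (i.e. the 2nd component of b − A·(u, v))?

2.572

Iteration 1:
  u = (-6 - (1)·0.000) / (2) = -3.000
  v = (9 - (4)·0.000) / (7) = 1.286
Iteration 2:
  u = (-6 - (1)·1.286) / (2) = -3.643
  v = (9 - (4)·-3.000) / (7) = 3.000
Residual b − A·x = (-1.714, 2.572)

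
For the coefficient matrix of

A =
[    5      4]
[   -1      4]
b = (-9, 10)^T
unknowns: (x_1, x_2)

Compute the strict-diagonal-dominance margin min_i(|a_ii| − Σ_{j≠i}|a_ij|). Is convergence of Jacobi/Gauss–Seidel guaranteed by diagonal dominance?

1

row 1: |5| − (4) = 1
row 2: |4| − (1) = 3
minimum over rows = 1 → strictly diagonally dominant (convergence guaranteed)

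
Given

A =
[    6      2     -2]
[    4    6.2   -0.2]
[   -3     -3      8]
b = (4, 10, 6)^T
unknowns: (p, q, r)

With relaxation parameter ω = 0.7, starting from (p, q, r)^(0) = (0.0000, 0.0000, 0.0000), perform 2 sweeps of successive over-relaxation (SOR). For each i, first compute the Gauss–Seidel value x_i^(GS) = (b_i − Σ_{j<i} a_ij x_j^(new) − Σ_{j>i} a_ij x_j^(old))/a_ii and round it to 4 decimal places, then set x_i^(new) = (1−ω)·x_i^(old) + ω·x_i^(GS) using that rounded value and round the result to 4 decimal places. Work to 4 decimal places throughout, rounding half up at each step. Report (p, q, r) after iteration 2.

Iteration 1:
  p: GS value = (4 - (2)·0.0000 - (-2)·0.0000) / (6) = 0.6667;  p ← (1−ω)·0.0000 + ω·0.6667 = 0.4667
  q: GS value = (10 - (4)·0.4667 - (-0.2)·0.0000) / (6.2) = 1.3118;  q ← (1−ω)·0.0000 + ω·1.3118 = 0.9183
  r: GS value = (6 - (-3)·0.4667 - (-3)·0.9183) / (8) = 1.2694;  r ← (1−ω)·0.0000 + ω·1.2694 = 0.8886
Iteration 2:
  p: GS value = (4 - (2)·0.9183 - (-2)·0.8886) / (6) = 0.6568;  p ← (1−ω)·0.4667 + ω·0.6568 = 0.5998
  q: GS value = (10 - (4)·0.5998 - (-0.2)·0.8886) / (6.2) = 1.2546;  q ← (1−ω)·0.9183 + ω·1.2546 = 1.1537
  r: GS value = (6 - (-3)·0.5998 - (-3)·1.1537) / (8) = 1.4076;  r ← (1−ω)·0.8886 + ω·1.4076 = 1.2519

(0.5998, 1.1537, 1.2519)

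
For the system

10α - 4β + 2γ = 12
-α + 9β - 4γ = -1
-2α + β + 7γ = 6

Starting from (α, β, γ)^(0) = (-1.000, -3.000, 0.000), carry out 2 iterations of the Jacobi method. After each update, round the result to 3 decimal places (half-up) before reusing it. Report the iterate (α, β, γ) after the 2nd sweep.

(0.911, 0.333, 0.889)

Iteration 1:
  α = (12 - (-4)·-3.000 - (2)·0.000) / (10) = 0.000
  β = (-1 - (-1)·-1.000 - (-4)·0.000) / (9) = -0.222
  γ = (6 - (-2)·-1.000 - (1)·-3.000) / (7) = 1.000
Iteration 2:
  α = (12 - (-4)·-0.222 - (2)·1.000) / (10) = 0.911
  β = (-1 - (-1)·0.000 - (-4)·1.000) / (9) = 0.333
  γ = (6 - (-2)·0.000 - (1)·-0.222) / (7) = 0.889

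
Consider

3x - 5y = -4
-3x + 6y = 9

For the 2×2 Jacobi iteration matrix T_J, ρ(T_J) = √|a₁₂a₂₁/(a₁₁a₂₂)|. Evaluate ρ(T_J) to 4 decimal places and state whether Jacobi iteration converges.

a₁₂a₂₁/(a₁₁a₂₂) = (-5)·(-3) / ((3)·(6)) = 0.833333
ρ = √|0.833333| = √0.833333 = 0.9129
ρ < 1, so Jacobi converges

0.9129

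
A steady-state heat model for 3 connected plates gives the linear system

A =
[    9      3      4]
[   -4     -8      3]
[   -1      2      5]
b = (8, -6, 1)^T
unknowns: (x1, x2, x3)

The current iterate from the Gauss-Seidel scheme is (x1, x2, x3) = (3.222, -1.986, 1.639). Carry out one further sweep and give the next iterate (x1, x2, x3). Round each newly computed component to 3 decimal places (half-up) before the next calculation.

(0.822, 0.954, -0.017)

One sweep:
  x1 = (8 - (3)·-1.986 - (4)·1.639) / (9) = 0.822
  x2 = (-6 - (-4)·0.822 - (3)·1.639) / (-8) = 0.954
  x3 = (1 - (-1)·0.822 - (2)·0.954) / (5) = -0.017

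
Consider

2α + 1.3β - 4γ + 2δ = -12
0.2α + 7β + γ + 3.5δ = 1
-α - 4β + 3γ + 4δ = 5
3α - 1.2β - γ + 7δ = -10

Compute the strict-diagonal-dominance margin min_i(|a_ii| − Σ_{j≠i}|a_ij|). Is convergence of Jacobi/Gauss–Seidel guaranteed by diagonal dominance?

-6

row 1: |2| − (1.3+4+2) = -5.3
row 2: |7| − (0.2+1+3.5) = 2.3
row 3: |3| − (1+4+4) = -6
row 4: |7| − (3+1.2+1) = 1.8
minimum over rows = -6 → not strictly diagonally dominant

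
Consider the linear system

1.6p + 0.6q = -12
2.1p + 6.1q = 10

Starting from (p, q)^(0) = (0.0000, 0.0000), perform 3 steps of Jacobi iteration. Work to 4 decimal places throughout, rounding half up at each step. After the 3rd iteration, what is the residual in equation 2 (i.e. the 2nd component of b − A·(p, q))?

Iteration 1:
  p = (-12 - (0.6)·0.0000) / (1.6) = -7.5000
  q = (10 - (2.1)·0.0000) / (6.1) = 1.6393
Iteration 2:
  p = (-12 - (0.6)·1.6393) / (1.6) = -8.1147
  q = (10 - (2.1)·-7.5000) / (6.1) = 4.2213
Iteration 3:
  p = (-12 - (0.6)·4.2213) / (1.6) = -9.0830
  q = (10 - (2.1)·-8.1147) / (6.1) = 4.4329
Residual b − A·x = (-0.1269, 2.0336)

2.0336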